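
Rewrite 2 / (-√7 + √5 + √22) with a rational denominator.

Group as (√5 + √22) - √7; multiply by (√5 + √22) + √7, then rationalise the remaining surd.

(-10*√7 - 5*√22 + 12*√5 + √770)/10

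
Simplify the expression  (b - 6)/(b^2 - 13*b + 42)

Factor: b^2 - 13*b + 42 = (b - 7)*(b - 6)
Cancel the common factor (b - 6).

1/(b - 7)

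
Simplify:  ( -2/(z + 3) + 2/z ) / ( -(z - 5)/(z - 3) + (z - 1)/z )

(6*z - 18)/(z^2 + 6*z + 9)

Numerator: -2/(z + 3) + 2/z = 6/(z^2 + 3*z)
Denominator: -(z - 5)/(z - 3) + (z - 1)/z = (z + 3)/(z^2 - 3*z)
Divide: (6/(z^2 + 3*z)) · ((z^2 - 3*z)/(z + 3)) = (6*z - 18)/(z^2 + 6*z + 9)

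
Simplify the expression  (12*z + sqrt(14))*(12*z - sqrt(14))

Difference of squares with P = 12*z, Q = sqrt(14).

144*z^2 - 14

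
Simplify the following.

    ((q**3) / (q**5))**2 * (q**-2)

q**(-6)

Inside the bracket: (q**-2)
Raise to the power 2: (q**-4)
Multiply by (q**-2): add exponents.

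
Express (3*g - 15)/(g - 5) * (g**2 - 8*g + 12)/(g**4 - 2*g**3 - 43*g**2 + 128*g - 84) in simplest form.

3/(g**2 + 6*g - 7)

Factor: 3*g - 15 = 3*(g - 5);  g**2 - 8*g + 12 = (g - 6)*(g - 2);  g**4 - 2*g**3 - 43*g**2 + 128*g - 84 = (g - 6)*(g + 7)*(g - 1)*(g - 2)
Cancel the common factors (g - 6), (g - 5), (g - 2).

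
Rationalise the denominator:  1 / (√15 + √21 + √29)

(-6*√1015 + 7*√29 + 23*√21 + 35*√15)/1211

Group as (√15 + √29) + √21; multiply by (√15 + √29) - √21, then rationalise the remaining surd.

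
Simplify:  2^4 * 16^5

2^4 = 2^4; 16^5 = 2^20
Combine exponents: 2^24

2^24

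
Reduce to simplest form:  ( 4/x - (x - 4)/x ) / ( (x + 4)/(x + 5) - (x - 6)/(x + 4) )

(-x**3 - x**2 + 52*x + 160)/(9*x**2 + 46*x)

Numerator: 4/x - (x - 4)/x = (-x + 8)/x
Denominator: (x + 4)/(x + 5) - (x - 6)/(x + 4) = (9*x + 46)/(x**2 + 9*x + 20)
Divide: ((-x + 8)/x) · ((x**2 + 9*x + 20)/(9*x + 46)) = (-x**3 - x**2 + 52*x + 160)/(9*x**2 + 46*x)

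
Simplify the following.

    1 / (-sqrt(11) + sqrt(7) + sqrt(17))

(-13*sqrt(11) + sqrt(17) + 21*sqrt(7) + 2*sqrt(1309))/307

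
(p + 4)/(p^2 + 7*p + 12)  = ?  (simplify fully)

1/(p + 3)

Factor: p^2 + 7*p + 12 = (p + 3)*(p + 4)
Cancel the common factor (p + 4).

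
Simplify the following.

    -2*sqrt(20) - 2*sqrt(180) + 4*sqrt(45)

2*sqrt(20) = 4*sqrt(5); 2*sqrt(180) = 12*sqrt(5); 4*sqrt(45) = 12*sqrt(5)
Combine: (-4 - 12 + 12)·sqrt(5) = -4*sqrt(5)

-4*sqrt(5)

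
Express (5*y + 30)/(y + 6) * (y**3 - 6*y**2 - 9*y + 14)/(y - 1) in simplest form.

Factor: 5*y + 30 = 5*(y + 6);  y**3 - 6*y**2 - 9*y + 14 = (y - 1)*(y + 2)*(y - 7)
Cancel the common factors (y - 1), (y + 6).

5*y**2 - 25*y - 70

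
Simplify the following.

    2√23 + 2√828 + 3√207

23*√23

2√23 = 2*√23; 2√828 = 12*√23; 3√207 = 9*√23
Combine: (2 + 12 + 9)·√23 = 23*√23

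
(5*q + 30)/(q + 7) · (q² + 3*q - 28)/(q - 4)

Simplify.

5*q + 30

Factor: 5*q + 30 = 5·(q + 6);  q² + 3*q - 28 = (q + 7)·(q - 4)
Cancel the common factors (q + 7), (q - 4).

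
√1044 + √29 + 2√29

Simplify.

9*√29

√1044 = 6*√29; √29 = √29; 2√29 = 2*√29
Combine: (6 + 1 + 2)·√29 = 9*√29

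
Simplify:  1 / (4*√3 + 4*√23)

(-√3 + √23)/80

Multiply numerator and denominator by -4*√3 + 4*√23.
Denominator becomes 320; numerator becomes -4*√3 + 4*√23.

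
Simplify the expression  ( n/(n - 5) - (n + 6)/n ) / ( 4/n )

Numerator: n/(n - 5) - (n + 6)/n = (-n + 30)/(n^2 - 5*n)
Denominator: 4/n = 4/n
Divide: ((-n + 30)/(n^2 - 5*n)) · (n/4) = (-n + 30)/(4*n - 20)

(-n + 30)/(4*n - 20)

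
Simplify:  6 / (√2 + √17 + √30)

Group as (√2 + √17) + √30; multiply by (√2 + √17) - √30, then rationalise the remaining surd.

(-8*√255 - 22*√30 + 30*√17 + 90*√2)/5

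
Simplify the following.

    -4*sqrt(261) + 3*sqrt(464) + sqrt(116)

2*sqrt(29)

4*sqrt(261) = 12*sqrt(29); 3*sqrt(464) = 12*sqrt(29); sqrt(116) = 2*sqrt(29)
Combine: (-12 + 12 + 2)·sqrt(29) = 2*sqrt(29)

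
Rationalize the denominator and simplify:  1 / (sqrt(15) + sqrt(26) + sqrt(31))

Group as (sqrt(26) + sqrt(31)) + sqrt(15); multiply by (sqrt(26) + sqrt(31)) - sqrt(15), then rationalise the remaining surd.

(-sqrt(12090) + 5*sqrt(31) + 10*sqrt(26) + 21*sqrt(15))/730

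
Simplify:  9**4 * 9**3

3**14

9**4 = 3**8; 9**3 = 3**6
Combine exponents: 3**14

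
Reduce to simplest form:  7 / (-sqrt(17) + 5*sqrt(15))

Multiply numerator and denominator by sqrt(17) + 5*sqrt(15).
Denominator becomes 358; numerator becomes 7*sqrt(17) + 35*sqrt(15).

(7*sqrt(17) + 35*sqrt(15))/358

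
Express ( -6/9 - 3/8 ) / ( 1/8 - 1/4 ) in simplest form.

Numerator: -6/9 - 3/8 = -25/24
Denominator: 1/8 - 1/4 = -1/8
Divide: (-25/24) · (-8) = 25/3

25/3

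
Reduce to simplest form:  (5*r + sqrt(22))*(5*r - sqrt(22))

25*r^2 - 22

Product of conjugates: (P+Q)(P-Q) = P^2 - Q^2.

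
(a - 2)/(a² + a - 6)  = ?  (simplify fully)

1/(a + 3)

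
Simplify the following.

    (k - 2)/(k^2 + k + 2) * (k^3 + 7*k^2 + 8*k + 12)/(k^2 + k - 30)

(k - 2)/(k - 5)

Factor: k^3 + 7*k^2 + 8*k + 12 = (k^2 + k + 2)*(k + 6);  k^2 + k - 30 = (k + 6)*(k - 5)
Cancel the common factors (k^2 + k + 2), (k + 6).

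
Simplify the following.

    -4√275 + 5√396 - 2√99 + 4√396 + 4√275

48*√11

4√275 = 20*√11; 5√396 = 30*√11; 2√99 = 6*√11; 4√396 = 24*√11; 4√275 = 20*√11
Combine: (-20 + 30 - 6 + 24 + 20)·√11 = 48*√11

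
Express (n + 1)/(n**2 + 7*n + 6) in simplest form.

Factor: n**2 + 7*n + 6 = (n + 6)*(n + 1)
Cancel the common factor (n + 1).

1/(n + 6)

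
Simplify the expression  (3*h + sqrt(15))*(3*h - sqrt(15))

9*h^2 - 15

(3*h)^2 - (sqrt(15))^2 = 9*h^2 - 15.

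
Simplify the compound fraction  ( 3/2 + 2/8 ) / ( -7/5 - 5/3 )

-105/184

Numerator: 3/2 + 2/8 = 7/4
Denominator: -7/5 - 5/3 = -46/15
Divide: (7/4) · (-15/46) = -105/184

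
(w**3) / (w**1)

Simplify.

Quotient: w**2

w**2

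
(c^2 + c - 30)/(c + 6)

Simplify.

Factor: c^2 + c - 30 = (c - 5)*(c + 6)
Cancel the common factor (c + 6).

c - 5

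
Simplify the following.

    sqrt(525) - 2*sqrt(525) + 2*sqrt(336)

3*sqrt(21)

sqrt(525) = 5*sqrt(21); 2*sqrt(525) = 10*sqrt(21); 2*sqrt(336) = 8*sqrt(21)
Combine: (5 - 10 + 8)·sqrt(21) = 3*sqrt(21)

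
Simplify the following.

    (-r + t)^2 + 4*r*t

(r + t)^2

Expand the square and combine the 4*r*t term.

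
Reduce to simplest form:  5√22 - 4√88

5√22 = 5*√22; 4√88 = 8*√22
Combine: (5 - 8)·√22 = -3*√22

-3*√22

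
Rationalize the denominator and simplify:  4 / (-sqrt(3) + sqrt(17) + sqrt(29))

(-172*sqrt(3) - 36*sqrt(29) + 60*sqrt(17) + 8*sqrt(1479))/123

Group as (sqrt(17) + sqrt(29)) - sqrt(3); multiply by (sqrt(17) + sqrt(29)) + sqrt(3), then rationalise the remaining surd.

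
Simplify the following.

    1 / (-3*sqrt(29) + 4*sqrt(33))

(3*sqrt(29) + 4*sqrt(33))/267

Multiply numerator and denominator by 3*sqrt(29) + 4*sqrt(33).
Denominator becomes 267; numerator becomes 3*sqrt(29) + 4*sqrt(33).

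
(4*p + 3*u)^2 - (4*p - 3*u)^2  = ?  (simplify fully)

48*p*u

Binomially expand both and collect terms in (4*p), (3*u).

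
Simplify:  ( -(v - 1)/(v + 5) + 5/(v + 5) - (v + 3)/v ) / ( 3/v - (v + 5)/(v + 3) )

(2*v^3 + 8*v^2 + 21*v + 45)/(v^3 + 7*v^2 + v - 45)

Numerator: -(v - 1)/(v + 5) + 5/(v + 5) - (v + 3)/v = (-2*v^2 - 2*v - 15)/(v^2 + 5*v)
Denominator: 3/v - (v + 5)/(v + 3) = (-v^2 - 2*v + 9)/(v^2 + 3*v)
Divide: ((-2*v^2 - 2*v - 15)/(v^2 + 5*v)) · ((v^2 + 3*v)/(-v^2 - 2*v + 9)) = (2*v^3 + 8*v^2 + 21*v + 45)/(v^3 + 7*v^2 + v - 45)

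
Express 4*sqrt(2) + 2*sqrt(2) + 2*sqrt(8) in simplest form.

4*sqrt(2) = 4*sqrt(2); 2*sqrt(2) = 2*sqrt(2); 2*sqrt(8) = 4*sqrt(2)
Combine: (4 + 2 + 4)·sqrt(2) = 10*sqrt(2)

10*sqrt(2)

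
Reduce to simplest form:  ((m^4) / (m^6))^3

Inside the bracket: (m^-2)
Raise to the power 3: (m^-6)

m^(-6)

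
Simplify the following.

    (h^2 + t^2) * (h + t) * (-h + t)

(t+h)(t-h) = -h^2 + t^2; continue pairing.

-h^4 + t^4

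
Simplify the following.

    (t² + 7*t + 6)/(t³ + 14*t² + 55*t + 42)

Factor: t² + 7*t + 6 = (t + 1)·(t + 6);  t³ + 14*t² + 55*t + 42 = (t + 6)·(t + 1)·(t + 7)
Cancel the common factors (t + 6), (t + 1).

1/(t + 7)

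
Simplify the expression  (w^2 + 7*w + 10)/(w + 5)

w + 2

Factor: w^2 + 7*w + 10 = (w + 5)*(w + 2)
Cancel the common factor (w + 5).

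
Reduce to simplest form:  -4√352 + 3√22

-13*√22

4√352 = 16*√22; 3√22 = 3*√22
Combine: (-16 + 3)·√22 = -13*√22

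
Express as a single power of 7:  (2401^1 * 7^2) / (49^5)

7^(-4)

2401^1 = 7^4; 7^2 = 7^2; 49^5 = 7^10
Combine exponents: 7^(-4)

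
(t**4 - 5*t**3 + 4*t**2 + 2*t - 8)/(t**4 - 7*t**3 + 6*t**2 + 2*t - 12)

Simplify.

Factor: t**4 - 5*t**3 + 4*t**2 + 2*t - 8 = (t + 1)*(t**2 - 2*t + 2)*(t - 4);  t**4 - 7*t**3 + 6*t**2 + 2*t - 12 = (t - 6)*(t + 1)*(t**2 - 2*t + 2)
Cancel the common factors (t**2 - 2*t + 2), (t + 1).

(t - 4)/(t - 6)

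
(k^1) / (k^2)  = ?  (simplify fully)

Quotient: (k^-1)

1/k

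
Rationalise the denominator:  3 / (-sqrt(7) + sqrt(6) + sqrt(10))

Group as (sqrt(6) + sqrt(10)) - sqrt(7); multiply by (sqrt(6) + sqrt(10)) + sqrt(7), then rationalise the remaining surd.

(-9*sqrt(7) + 3*sqrt(10) + 11*sqrt(6) + 4*sqrt(105))/53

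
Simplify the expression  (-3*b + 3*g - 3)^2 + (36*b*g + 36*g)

Expanding gives 9*b^2 + 18*b*g + 18*b + 9*g^2 + 18*g + 9, a perfect square.

9*(b + g + 1)^2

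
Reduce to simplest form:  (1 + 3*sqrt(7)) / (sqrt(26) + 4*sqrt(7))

Multiply numerator and denominator by -sqrt(26) + 4*sqrt(7).
Denominator becomes 86; numerator becomes -3*sqrt(182) - sqrt(26) + 4*sqrt(7) + 84.

(-3*sqrt(182) - sqrt(26) + 4*sqrt(7) + 84)/86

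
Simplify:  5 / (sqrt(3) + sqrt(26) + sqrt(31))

Group as (sqrt(26) + sqrt(31)) + sqrt(3); multiply by (sqrt(26) + sqrt(31)) - sqrt(3), then rationalise the remaining surd.

(-5*sqrt(2418) - 5*sqrt(31) + 20*sqrt(26) + 135*sqrt(3))/154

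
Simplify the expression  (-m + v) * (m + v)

Telescope via difference of squares: (v+m)(v-m) = -m^2 + v^2.

-m^2 + v^2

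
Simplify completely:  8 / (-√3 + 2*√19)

(8*√3 + 16*√19)/73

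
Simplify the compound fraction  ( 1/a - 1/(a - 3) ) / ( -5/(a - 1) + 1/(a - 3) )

Numerator: 1/a - 1/(a - 3) = -3/(a^2 - 3*a)
Denominator: -5/(a - 1) + 1/(a - 3) = (-4*a + 14)/(a^2 - 4*a + 3)
Divide: (-3/(a^2 - 3*a)) · ((a^2 - 4*a + 3)/(-4*a + 14)) = (3*a - 3)/(4*a^2 - 14*a)

(3*a - 3)/(4*a^2 - 14*a)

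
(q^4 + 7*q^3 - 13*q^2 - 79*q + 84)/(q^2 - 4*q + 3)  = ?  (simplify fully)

Factor: q^4 + 7*q^3 - 13*q^2 - 79*q + 84 = (q + 7)*(q + 4)*(q - 3)*(q - 1);  q^2 - 4*q + 3 = (q - 3)*(q - 1)
Cancel the common factors (q - 3), (q - 1).

q^2 + 11*q + 28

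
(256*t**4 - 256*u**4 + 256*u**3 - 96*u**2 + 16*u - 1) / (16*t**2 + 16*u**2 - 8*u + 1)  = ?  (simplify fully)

16*t**2 - 16*u**2 + 8*u - 1

256*t**4 - 256*u**4 + 256*u**3 - 96*u**2 + 16*u - 1 factors as (4*t - 4*u + 1)*(4*t + 4*u - 1)*(16*t**2 + 16*u**2 - 8*u + 1).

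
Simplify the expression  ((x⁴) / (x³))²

Inside the bracket: x¹
Raise to the power 2: x²

x²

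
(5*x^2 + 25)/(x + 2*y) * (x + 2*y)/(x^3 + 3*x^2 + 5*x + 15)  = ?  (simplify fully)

5/(x + 3)

Factor: 5*x^2 + 25 = 5*(x^2 + 5);  x^3 + 3*x^2 + 5*x + 15 = (x^2 + 5)*(x + 3)
Cancel the common factors (x^2 + 5), (x + 2*y).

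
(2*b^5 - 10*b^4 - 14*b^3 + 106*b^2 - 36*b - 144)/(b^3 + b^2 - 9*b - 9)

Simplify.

Factor: 2*b^5 - 10*b^4 - 14*b^3 + 106*b^2 - 36*b - 144 = 2*(b + 1)*(b - 4)*(b + 3)*(b - 2)*(b - 3);  b^3 + b^2 - 9*b - 9 = (b - 3)*(b + 3)*(b + 1)
Cancel the common factors (b + 1), (b - 3), (b + 3).

2*b^2 - 12*b + 16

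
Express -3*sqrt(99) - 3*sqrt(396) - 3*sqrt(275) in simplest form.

-42*sqrt(11)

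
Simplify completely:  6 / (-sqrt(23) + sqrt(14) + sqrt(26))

Group as (sqrt(14) + sqrt(26)) - sqrt(23); multiply by (sqrt(14) + sqrt(26)) + sqrt(23), then rationalise the remaining surd.

(-34*sqrt(23) + 22*sqrt(26) + 70*sqrt(14) + 8*sqrt(2093))/389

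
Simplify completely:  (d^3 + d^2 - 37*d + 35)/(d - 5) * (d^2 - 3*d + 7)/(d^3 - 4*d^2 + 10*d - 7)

d + 7

Factor: d^3 + d^2 - 37*d + 35 = (d + 7)*(d - 5)*(d - 1);  d^3 - 4*d^2 + 10*d - 7 = (d^2 - 3*d + 7)*(d - 1)
Cancel the common factors (d^2 - 3*d + 7), (d - 1), (d - 5).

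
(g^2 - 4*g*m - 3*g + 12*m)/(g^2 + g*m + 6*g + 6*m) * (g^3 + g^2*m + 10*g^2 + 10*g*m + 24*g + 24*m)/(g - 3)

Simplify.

g^2 - 4*g*m + 4*g - 16*m

Factor: g^2 - 4*g*m - 3*g + 12*m = (g - 3)*(g - 4*m);  g^2 + g*m + 6*g + 6*m = (g + m)*(g + 6);  g^3 + g^2*m + 10*g^2 + 10*g*m + 24*g + 24*m = (g + m)*(g + 6)*(g + 4)
Cancel the common factors (g + 6), (g - 3), (g + m).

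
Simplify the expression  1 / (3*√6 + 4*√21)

(-3*√6 + 4*√21)/282

Multiply numerator and denominator by -4*√21 + 3*√6.
Denominator becomes -282; numerator becomes -4*√21 + 3*√6.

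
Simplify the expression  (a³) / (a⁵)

Quotient: (a^-2)

a^(-2)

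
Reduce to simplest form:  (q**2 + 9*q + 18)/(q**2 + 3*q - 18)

(q + 3)/(q - 3)

Factor: q**2 + 9*q + 18 = (q + 6)*(q + 3);  q**2 + 3*q - 18 = (q - 3)*(q + 6)
Cancel the common factor (q + 6).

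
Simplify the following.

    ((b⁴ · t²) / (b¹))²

Inside the bracket: b³ · t²
Raise to the power 2: b⁶ · t⁴

b⁶*t⁴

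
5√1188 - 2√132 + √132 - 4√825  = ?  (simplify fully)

8*√33

5√1188 = 30*√33; 2√132 = 4*√33; √132 = 2*√33; 4√825 = 20*√33
Combine: (30 - 4 + 2 - 20)·√33 = 8*√33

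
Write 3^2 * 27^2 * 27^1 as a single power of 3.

3^2 = 3^2; 27^2 = 3^6; 27^1 = 3^3
Combine exponents: 3^11

3^11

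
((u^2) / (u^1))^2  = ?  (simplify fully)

u^2

Inside the bracket: u^1
Raise to the power 2: u^2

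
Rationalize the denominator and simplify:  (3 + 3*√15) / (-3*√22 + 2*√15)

Multiply numerator and denominator by 2*√15 + 3*√22.
Denominator becomes -138; numerator becomes 6*√15 + 9*√22 + 90 + 9*√330.

(-3*√330 - 30 - 3*√22 - 2*√15)/46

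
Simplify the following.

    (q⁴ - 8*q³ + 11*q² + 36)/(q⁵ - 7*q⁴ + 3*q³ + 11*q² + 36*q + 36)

Factor: q⁴ - 8*q³ + 11*q² + 36 = (q - 6)·(q² + q + 2)·(q - 3);  q⁵ - 7*q⁴ + 3*q³ + 11*q² + 36*q + 36 = (q - 3)·(q - 6)·(q² + q + 2)·(q + 1)
Cancel the common factors (q² + q + 2), (q - 6), (q - 3).

1/(q + 1)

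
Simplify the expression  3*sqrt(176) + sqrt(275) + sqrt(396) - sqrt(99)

20*sqrt(11)

3*sqrt(176) = 12*sqrt(11); sqrt(275) = 5*sqrt(11); sqrt(396) = 6*sqrt(11); sqrt(99) = 3*sqrt(11)
Combine: (12 + 5 + 6 - 3)·sqrt(11) = 20*sqrt(11)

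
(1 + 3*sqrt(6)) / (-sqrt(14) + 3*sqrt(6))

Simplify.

Multiply numerator and denominator by sqrt(14) + 3*sqrt(6).
Denominator becomes 40; numerator becomes sqrt(14) + 3*sqrt(6) + 6*sqrt(21) + 54.

(sqrt(14) + 3*sqrt(6) + 6*sqrt(21) + 54)/40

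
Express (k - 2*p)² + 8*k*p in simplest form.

(k + 2*p)²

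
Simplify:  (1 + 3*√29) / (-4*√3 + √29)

Multiply numerator and denominator by √29 + 4*√3.
Denominator becomes -19; numerator becomes √29 + 4*√3 + 87 + 12*√87.

(-12*√87 - 87 - 4*√3 - √29)/19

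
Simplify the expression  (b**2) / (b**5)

Quotient: (b**-3)

b**(-3)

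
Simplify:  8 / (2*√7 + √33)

Multiply numerator and denominator by -2*√7 + √33.
Denominator becomes 5; numerator becomes -16*√7 + 8*√33.

(-16*√7 + 8*√33)/5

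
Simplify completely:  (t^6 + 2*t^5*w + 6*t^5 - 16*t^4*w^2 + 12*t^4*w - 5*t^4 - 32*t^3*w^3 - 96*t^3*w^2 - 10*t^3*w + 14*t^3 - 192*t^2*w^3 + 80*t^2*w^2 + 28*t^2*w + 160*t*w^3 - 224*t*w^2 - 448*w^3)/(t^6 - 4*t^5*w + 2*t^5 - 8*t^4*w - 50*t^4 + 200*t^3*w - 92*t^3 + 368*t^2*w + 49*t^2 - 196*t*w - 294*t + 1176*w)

(t^2 + 6*t*w + 8*w^2)/(t^2 - 4*t - 21)

Factor: t^6 + 2*t^5*w + 6*t^5 - 16*t^4*w^2 + 12*t^4*w - 5*t^4 - 32*t^3*w^3 - 96*t^3*w^2 - 10*t^3*w + 14*t^3 - 192*t^2*w^3 + 80*t^2*w^2 + 28*t^2*w + 160*t*w^3 - 224*t*w^2 - 448*w^3 = (t + 4*w)*(t^2 - t + 2)*(t - 4*w)*(t + 7)*(t + 2*w);  t^6 - 4*t^5*w + 2*t^5 - 8*t^4*w - 50*t^4 + 200*t^3*w - 92*t^3 + 368*t^2*w + 49*t^2 - 196*t*w - 294*t + 1176*w = (t + 7)*(t - 7)*(t^2 - t + 2)*(t + 3)*(t - 4*w)
Cancel the common factors (t^2 - t + 2), (t - 4*w), (t + 7).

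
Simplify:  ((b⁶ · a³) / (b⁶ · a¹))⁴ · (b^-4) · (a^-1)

Inside the bracket: a²
Raise to the power 4: a⁸
Multiply by (b^-4) · (a^-1): add exponents.

a⁷/b⁴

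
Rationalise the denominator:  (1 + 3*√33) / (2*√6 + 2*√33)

(-9*√22 - √6 + √33 + 99)/54

Multiply numerator and denominator by -2*√6 + 2*√33.
Denominator becomes 108; numerator becomes -18*√22 - 2*√6 + 2*√33 + 198.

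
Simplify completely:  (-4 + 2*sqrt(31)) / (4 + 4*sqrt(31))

(-sqrt(31) + 11)/20

Multiply numerator and denominator by -4*sqrt(31) + 4.
Denominator becomes -480; numerator becomes -264 + 24*sqrt(31).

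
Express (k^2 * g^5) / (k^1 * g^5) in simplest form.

k

Quotient: k^1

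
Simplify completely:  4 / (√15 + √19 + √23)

Group as (√19 + √23) + √15; multiply by (√19 + √23) - √15, then rationalise the remaining surd.

(-8*√6555 + 44*√23 + 76*√19 + 108*√15)/1019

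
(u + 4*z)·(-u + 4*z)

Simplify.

-u² + 16*z²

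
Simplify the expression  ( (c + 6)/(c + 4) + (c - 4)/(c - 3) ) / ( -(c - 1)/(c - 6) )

Numerator: (c + 6)/(c + 4) + (c - 4)/(c - 3) = (2*c^2 + 3*c - 34)/(c^2 + c - 12)
Denominator: -(c - 1)/(c - 6) = (-c + 1)/(c - 6)
Divide: ((2*c^2 + 3*c - 34)/(c^2 + c - 12)) · ((c - 6)/(-c + 1)) = (-2*c^3 + 9*c^2 + 52*c - 204)/(c^3 - 13*c + 12)

(-2*c^3 + 9*c^2 + 52*c - 204)/(c^3 - 13*c + 12)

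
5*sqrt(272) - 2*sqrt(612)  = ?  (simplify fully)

8*sqrt(17)

5*sqrt(272) = 20*sqrt(17); 2*sqrt(612) = 12*sqrt(17)
Combine: (20 - 12)·sqrt(17) = 8*sqrt(17)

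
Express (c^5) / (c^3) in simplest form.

c^2

Quotient: c^2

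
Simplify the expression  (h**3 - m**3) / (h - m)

Factor as (a-b)(a**2+ab+b**2) with a=h, b=m.

h**2 + h*m + m**2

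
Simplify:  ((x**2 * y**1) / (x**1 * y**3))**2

Inside the bracket: x**1 * (y**-2)
Raise to the power 2: x**2 * (y**-4)

x**2/y**4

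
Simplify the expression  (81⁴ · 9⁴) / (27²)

3^18

81⁴ = 3^16; 9⁴ = 3^8; 27² = 3^6
Combine exponents: 3^18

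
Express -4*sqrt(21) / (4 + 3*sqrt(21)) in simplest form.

(-252 + 16*sqrt(21))/173

Multiply numerator and denominator by -3*sqrt(21) + 4.
Denominator becomes -173; numerator becomes -16*sqrt(21) + 252.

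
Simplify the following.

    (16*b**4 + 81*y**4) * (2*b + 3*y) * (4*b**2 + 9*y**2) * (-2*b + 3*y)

-256*b**8 + 6561*y**8

((3*y)+(2*b))((3*y)-(2*b)) = -4*b**2 + 9*y**2; continue pairing.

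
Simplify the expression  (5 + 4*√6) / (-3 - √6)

Multiply numerator and denominator by -3 + √6.
Denominator becomes 3; numerator becomes -7*√6 + 9.

(-7*√6 + 9)/3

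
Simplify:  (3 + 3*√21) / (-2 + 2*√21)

Multiply numerator and denominator by -2*√21 - 2.
Denominator becomes -80; numerator becomes -132 - 12*√21.

(3*√21 + 33)/20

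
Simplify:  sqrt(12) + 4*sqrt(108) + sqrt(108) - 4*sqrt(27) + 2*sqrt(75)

30*sqrt(3)

sqrt(12) = 2*sqrt(3); 4*sqrt(108) = 24*sqrt(3); sqrt(108) = 6*sqrt(3); 4*sqrt(27) = 12*sqrt(3); 2*sqrt(75) = 10*sqrt(3)
Combine: (2 + 24 + 6 - 12 + 10)·sqrt(3) = 30*sqrt(3)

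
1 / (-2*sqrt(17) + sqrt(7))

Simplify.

Multiply numerator and denominator by sqrt(7) + 2*sqrt(17).
Denominator becomes -61; numerator becomes sqrt(7) + 2*sqrt(17).

(-2*sqrt(17) - sqrt(7))/61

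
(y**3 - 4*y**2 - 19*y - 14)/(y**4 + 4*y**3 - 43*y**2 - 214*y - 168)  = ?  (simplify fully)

(y + 2)/(y**2 + 10*y + 24)

Factor: y**3 - 4*y**2 - 19*y - 14 = (y - 7)*(y + 2)*(y + 1);  y**4 + 4*y**3 - 43*y**2 - 214*y - 168 = (y + 6)*(y + 1)*(y + 4)*(y - 7)
Cancel the common factors (y - 7), (y + 1).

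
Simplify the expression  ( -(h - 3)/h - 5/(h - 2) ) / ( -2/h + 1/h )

Numerator: -(h - 3)/h - 5/(h - 2) = (-h² - 6)/(h² - 2*h)
Denominator: -2/h + 1/h = -1/h
Divide: ((-h² - 6)/(h² - 2*h)) · (-h) = (h² + 6)/(h - 2)

(h² + 6)/(h - 2)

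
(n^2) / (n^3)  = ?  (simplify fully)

1/n

Quotient: (n^-1)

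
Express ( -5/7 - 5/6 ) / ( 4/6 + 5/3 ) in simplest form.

Numerator: -5/7 - 5/6 = -65/42
Denominator: 4/6 + 5/3 = 7/3
Divide: (-65/42) · (3/7) = -65/98

-65/98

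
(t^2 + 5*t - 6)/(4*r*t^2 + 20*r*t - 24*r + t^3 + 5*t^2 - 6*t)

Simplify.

Factor: t^2 + 5*t - 6 = (t + 6)*(t - 1);  4*r*t^2 + 20*r*t - 24*r + t^3 + 5*t^2 - 6*t = (t + 6)*(4*r + t)*(t - 1)
Cancel the common factors (t - 1), (t + 6).

1/(4*r + t)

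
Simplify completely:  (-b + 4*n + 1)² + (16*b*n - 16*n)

(b + 4*n - 1)²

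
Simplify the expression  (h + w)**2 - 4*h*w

Expand the square and combine the 4*h*w term.

(h - w)**2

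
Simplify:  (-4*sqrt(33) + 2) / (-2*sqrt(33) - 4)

(-5*sqrt(33) + 68)/29

Multiply numerator and denominator by -4 + 2*sqrt(33).
Denominator becomes -116; numerator becomes -272 + 20*sqrt(33).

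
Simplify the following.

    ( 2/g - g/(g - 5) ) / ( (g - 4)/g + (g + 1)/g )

(-g² + 2*g - 10)/(2*g² - 13*g + 15)

Numerator: 2/g - g/(g - 5) = (-g² + 2*g - 10)/(g² - 5*g)
Denominator: (g - 4)/g + (g + 1)/g = (2*g - 3)/g
Divide: ((-g² + 2*g - 10)/(g² - 5*g)) · (g/(2*g - 3)) = (-g² + 2*g - 10)/(2*g² - 13*g + 15)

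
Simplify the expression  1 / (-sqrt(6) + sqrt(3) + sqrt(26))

Group as (sqrt(3) + sqrt(26)) - sqrt(6); multiply by (sqrt(3) + sqrt(26)) + sqrt(6), then rationalise the remaining surd.

(-29*sqrt(3) - 12*sqrt(13) + 23*sqrt(6) + 17*sqrt(26))/217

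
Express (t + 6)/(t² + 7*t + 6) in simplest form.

Factor: t² + 7*t + 6 = (t + 1)·(t + 6)
Cancel the common factor (t + 6).

1/(t + 1)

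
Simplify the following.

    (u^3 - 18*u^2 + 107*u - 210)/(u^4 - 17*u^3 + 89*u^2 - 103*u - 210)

Factor: u^3 - 18*u^2 + 107*u - 210 = (u - 7)*(u - 6)*(u - 5);  u^4 - 17*u^3 + 89*u^2 - 103*u - 210 = (u - 5)*(u + 1)*(u - 6)*(u - 7)
Cancel the common factors (u - 7), (u - 5), (u - 6).

1/(u + 1)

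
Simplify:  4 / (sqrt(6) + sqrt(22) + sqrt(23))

(-16*sqrt(759) + 20*sqrt(23) + 28*sqrt(22) + 156*sqrt(6))/503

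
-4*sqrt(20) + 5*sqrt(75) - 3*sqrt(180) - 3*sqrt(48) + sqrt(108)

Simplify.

4*sqrt(20) = 8*sqrt(5); 5*sqrt(75) = 25*sqrt(3); 3*sqrt(180) = 18*sqrt(5); 3*sqrt(48) = 12*sqrt(3); sqrt(108) = 6*sqrt(3)

-26*sqrt(5) + 19*sqrt(3)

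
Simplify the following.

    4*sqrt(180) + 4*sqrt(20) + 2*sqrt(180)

44*sqrt(5)

4*sqrt(180) = 24*sqrt(5); 4*sqrt(20) = 8*sqrt(5); 2*sqrt(180) = 12*sqrt(5)
Combine: (24 + 8 + 12)·sqrt(5) = 44*sqrt(5)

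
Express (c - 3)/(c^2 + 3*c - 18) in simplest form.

Factor: c^2 + 3*c - 18 = (c + 6)*(c - 3)
Cancel the common factor (c - 3).

1/(c + 6)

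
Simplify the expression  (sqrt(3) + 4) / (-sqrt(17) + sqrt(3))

(-4*sqrt(17) - sqrt(51) - 4*sqrt(3) - 3)/14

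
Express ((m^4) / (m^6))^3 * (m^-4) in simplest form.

Inside the bracket: (m^-2)
Raise to the power 3: (m^-6)
Multiply by (m^-4): add exponents.

m^(-10)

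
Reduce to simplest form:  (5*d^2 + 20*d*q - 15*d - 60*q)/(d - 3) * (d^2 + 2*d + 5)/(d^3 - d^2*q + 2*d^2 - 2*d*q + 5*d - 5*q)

(-5*d - 20*q)/(-d + q)

Factor: 5*d^2 + 20*d*q - 15*d - 60*q = 5*(d - 3)*(d + 4*q);  d^3 - d^2*q + 2*d^2 - 2*d*q + 5*d - 5*q = (d - q)*(d^2 + 2*d + 5)
Cancel the common factors (d^2 + 2*d + 5), (d - 3).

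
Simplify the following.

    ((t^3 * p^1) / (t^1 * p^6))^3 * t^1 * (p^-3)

Inside the bracket: t^2 * (p^-5)
Raise to the power 3: t^6 * (p^-15)
Multiply by t^1 * (p^-3): add exponents.

t^7/p^18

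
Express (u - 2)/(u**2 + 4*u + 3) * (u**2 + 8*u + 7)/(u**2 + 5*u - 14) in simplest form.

Factor: u**2 + 4*u + 3 = (u + 3)*(u + 1);  u**2 + 8*u + 7 = (u + 7)*(u + 1);  u**2 + 5*u - 14 = (u + 7)*(u - 2)
Cancel the common factors (u + 1), (u + 7), (u - 2).

1/(u + 3)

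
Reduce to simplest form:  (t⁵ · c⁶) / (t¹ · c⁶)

Quotient: t⁴

t⁴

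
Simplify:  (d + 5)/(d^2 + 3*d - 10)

Factor: d^2 + 3*d - 10 = (d - 2)*(d + 5)
Cancel the common factor (d + 5).

1/(d - 2)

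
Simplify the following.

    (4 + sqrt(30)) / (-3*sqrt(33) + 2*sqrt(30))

(-9*sqrt(110) - 12*sqrt(33) - 60 - 8*sqrt(30))/177

Multiply numerator and denominator by 2*sqrt(30) + 3*sqrt(33).
Denominator becomes -177; numerator becomes 8*sqrt(30) + 60 + 12*sqrt(33) + 9*sqrt(110).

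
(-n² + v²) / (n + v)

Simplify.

Difference of squares: factor out (n + v).

-n + v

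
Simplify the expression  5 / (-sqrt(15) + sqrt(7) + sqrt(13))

(-25*sqrt(15) + 45*sqrt(13) + 105*sqrt(7) + 10*sqrt(1365))/339

Group as (sqrt(7) + sqrt(13)) - sqrt(15); multiply by (sqrt(7) + sqrt(13)) + sqrt(15), then rationalise the remaining surd.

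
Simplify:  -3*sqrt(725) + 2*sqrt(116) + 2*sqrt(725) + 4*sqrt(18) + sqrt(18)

3*sqrt(725) = 15*sqrt(29); 2*sqrt(116) = 4*sqrt(29); 2*sqrt(725) = 10*sqrt(29); 4*sqrt(18) = 12*sqrt(2); sqrt(18) = 3*sqrt(2)

-sqrt(29) + 15*sqrt(2)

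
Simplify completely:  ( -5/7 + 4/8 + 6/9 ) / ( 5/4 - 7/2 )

Numerator: -5/7 + 4/8 + 6/9 = 19/42
Denominator: 5/4 - 7/2 = -9/4
Divide: (19/42) · (-4/9) = -38/189

-38/189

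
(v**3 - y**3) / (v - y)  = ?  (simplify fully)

Factor as (a-b)(a**2+ab+b**2) with a=v, b=y.

v**2 + v*y + y**2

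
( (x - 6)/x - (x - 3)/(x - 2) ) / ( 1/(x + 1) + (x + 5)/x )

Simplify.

(-5*x² + 7*x + 12)/(x³ + 5*x² - 9*x - 10)

Numerator: (x - 6)/x - (x - 3)/(x - 2) = (-5*x + 12)/(x² - 2*x)
Denominator: 1/(x + 1) + (x + 5)/x = (x² + 7*x + 5)/(x² + x)
Divide: ((-5*x + 12)/(x² - 2*x)) · ((x² + x)/(x² + 7*x + 5)) = (-5*x² + 7*x + 12)/(x³ + 5*x² - 9*x - 10)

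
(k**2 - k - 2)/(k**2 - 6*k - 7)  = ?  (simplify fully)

(k - 2)/(k - 7)

Factor: k**2 - k - 2 = (k - 2)*(k + 1);  k**2 - 6*k - 7 = (k + 1)*(k - 7)
Cancel the common factor (k + 1).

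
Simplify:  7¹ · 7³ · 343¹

7^7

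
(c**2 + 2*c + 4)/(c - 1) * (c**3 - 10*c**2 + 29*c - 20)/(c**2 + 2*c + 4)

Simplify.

Factor: c**3 - 10*c**2 + 29*c - 20 = (c - 5)*(c - 4)*(c - 1)
Cancel the common factors (c**2 + 2*c + 4), (c - 1).

c**2 - 9*c + 20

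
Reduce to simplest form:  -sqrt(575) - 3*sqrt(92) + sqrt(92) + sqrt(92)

-7*sqrt(23)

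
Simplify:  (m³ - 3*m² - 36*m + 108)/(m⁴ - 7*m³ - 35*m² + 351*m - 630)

Factor: m³ - 3*m² - 36*m + 108 = (m - 3)·(m + 6)·(m - 6);  m⁴ - 7*m³ - 35*m² + 351*m - 630 = (m - 5)·(m - 6)·(m + 7)·(m - 3)
Cancel the common factors (m - 3), (m - 6).

(m + 6)/(m² + 2*m - 35)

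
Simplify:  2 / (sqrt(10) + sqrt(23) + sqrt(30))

(-40*sqrt(69) + 6*sqrt(30) + 34*sqrt(23) + 86*sqrt(10))/911

Group as (sqrt(10) + sqrt(23)) + sqrt(30); multiply by (sqrt(10) + sqrt(23)) - sqrt(30), then rationalise the remaining surd.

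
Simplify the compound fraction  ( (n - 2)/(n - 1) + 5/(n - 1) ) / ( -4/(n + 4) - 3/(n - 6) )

(-n**3 - n**2 + 30*n + 72)/(7*n**2 - 19*n + 12)

Numerator: (n - 2)/(n - 1) + 5/(n - 1) = (n + 3)/(n - 1)
Denominator: -4/(n + 4) - 3/(n - 6) = (-7*n + 12)/(n**2 - 2*n - 24)
Divide: ((n + 3)/(n - 1)) · ((n**2 - 2*n - 24)/(-7*n + 12)) = (-n**3 - n**2 + 30*n + 72)/(7*n**2 - 19*n + 12)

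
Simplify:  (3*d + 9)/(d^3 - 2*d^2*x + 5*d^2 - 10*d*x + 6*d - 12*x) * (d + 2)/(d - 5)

-3/(-d^2 + 2*d*x + 5*d - 10*x)

Factor: 3*d + 9 = 3*(d + 3);  d^3 - 2*d^2*x + 5*d^2 - 10*d*x + 6*d - 12*x = (d - 2*x)*(d + 3)*(d + 2)
Cancel the common factors (d + 2), (d + 3).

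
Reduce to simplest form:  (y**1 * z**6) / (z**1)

y*z**5

Quotient: y**1 * z**5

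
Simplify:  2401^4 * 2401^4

7^32

2401^4 = 7^16; 2401^4 = 7^16
Combine exponents: 7^32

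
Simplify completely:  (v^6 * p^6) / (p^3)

p^3*v^6

Quotient: v^6 * p^3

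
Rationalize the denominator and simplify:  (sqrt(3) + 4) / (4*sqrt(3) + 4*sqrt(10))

(-4*sqrt(3) - 3 + sqrt(30) + 4*sqrt(10))/28

Multiply numerator and denominator by -4*sqrt(10) + 4*sqrt(3).
Denominator becomes -112; numerator becomes -16*sqrt(10) - 4*sqrt(30) + 12 + 16*sqrt(3).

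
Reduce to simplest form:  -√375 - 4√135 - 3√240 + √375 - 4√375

√375 = 5*√15; 4√135 = 12*√15; 3√240 = 12*√15; √375 = 5*√15; 4√375 = 20*√15
Combine: (-5 - 12 - 12 + 5 - 20)·√15 = -44*√15

-44*√15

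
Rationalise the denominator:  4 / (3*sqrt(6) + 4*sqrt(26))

(-6*sqrt(6) + 8*sqrt(26))/181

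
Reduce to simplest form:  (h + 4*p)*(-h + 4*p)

Difference of squares with P = 4*p, Q = h.

-h**2 + 16*p**2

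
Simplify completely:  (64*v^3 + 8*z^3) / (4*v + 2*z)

16*v^2 - 8*v*z + 4*z^2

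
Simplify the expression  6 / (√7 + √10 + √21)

(-7*√30 - 2*√21 + 9*√10 + 12*√7)/22

Group as (√7 + √21) + √10; multiply by (√7 + √21) - √10, then rationalise the remaining surd.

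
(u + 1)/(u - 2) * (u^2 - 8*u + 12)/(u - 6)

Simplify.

u + 1

Factor: u^2 - 8*u + 12 = (u - 6)*(u - 2)
Cancel the common factors (u - 2), (u - 6).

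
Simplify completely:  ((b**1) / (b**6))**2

b**(-10)

Inside the bracket: (b**-5)
Raise to the power 2: (b**-10)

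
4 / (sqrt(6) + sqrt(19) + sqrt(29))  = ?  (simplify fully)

Group as (sqrt(6) + sqrt(29)) + sqrt(19); multiply by (sqrt(6) + sqrt(29)) - sqrt(19), then rationalise the remaining surd.

(-sqrt(3306) - 2*sqrt(29) + 8*sqrt(19) + 21*sqrt(6))/55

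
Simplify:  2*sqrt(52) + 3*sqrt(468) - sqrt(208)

18*sqrt(13)

2*sqrt(52) = 4*sqrt(13); 3*sqrt(468) = 18*sqrt(13); sqrt(208) = 4*sqrt(13)
Combine: (4 + 18 - 4)·sqrt(13) = 18*sqrt(13)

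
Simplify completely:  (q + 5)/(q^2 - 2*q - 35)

1/(q - 7)

Factor: q^2 - 2*q - 35 = (q - 7)*(q + 5)
Cancel the common factor (q + 5).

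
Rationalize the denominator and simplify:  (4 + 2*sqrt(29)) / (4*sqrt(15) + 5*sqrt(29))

(-8*sqrt(435) - 16*sqrt(15) + 20*sqrt(29) + 290)/485

Multiply numerator and denominator by -4*sqrt(15) + 5*sqrt(29).
Denominator becomes 485; numerator becomes -8*sqrt(435) - 16*sqrt(15) + 20*sqrt(29) + 290.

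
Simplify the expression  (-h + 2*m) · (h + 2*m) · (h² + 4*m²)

-h⁴ + 16*m⁴

Pair the conjugate factors: ((2*m)+h)((2*m)-h) = -h² + 4*m², then repeat with the next factor.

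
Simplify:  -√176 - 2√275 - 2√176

√176 = 4*√11; 2√275 = 10*√11; 2√176 = 8*√11
Combine: (-4 - 10 - 8)·√11 = -22*√11

-22*√11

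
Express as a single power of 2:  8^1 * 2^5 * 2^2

2^10

8^1 = 2^3; 2^5 = 2^5; 2^2 = 2^2
Combine exponents: 2^10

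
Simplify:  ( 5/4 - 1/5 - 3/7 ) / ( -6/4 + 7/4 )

87/35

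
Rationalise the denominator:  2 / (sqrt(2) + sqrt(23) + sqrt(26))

(-8*sqrt(299) - 2*sqrt(26) + 10*sqrt(23) + 94*sqrt(2))/183

Group as (sqrt(23) + sqrt(26)) + sqrt(2); multiply by (sqrt(23) + sqrt(26)) - sqrt(2), then rationalise the remaining surd.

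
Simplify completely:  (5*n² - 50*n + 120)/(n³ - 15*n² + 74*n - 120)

Factor: 5*n² - 50*n + 120 = 5·(n - 6)·(n - 4);  n³ - 15*n² + 74*n - 120 = (n - 4)·(n - 5)·(n - 6)
Cancel the common factors (n - 4), (n - 6).

5/(n - 5)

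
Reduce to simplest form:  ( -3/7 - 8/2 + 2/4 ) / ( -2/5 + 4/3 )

Numerator: -3/7 - 8/2 + 2/4 = -55/14
Denominator: -2/5 + 4/3 = 14/15
Divide: (-55/14) · (15/14) = -825/196

-825/196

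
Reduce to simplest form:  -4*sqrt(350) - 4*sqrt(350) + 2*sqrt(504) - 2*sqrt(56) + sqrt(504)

4*sqrt(350) = 20*sqrt(14); 4*sqrt(350) = 20*sqrt(14); 2*sqrt(504) = 12*sqrt(14); 2*sqrt(56) = 4*sqrt(14); sqrt(504) = 6*sqrt(14)

-26*sqrt(14)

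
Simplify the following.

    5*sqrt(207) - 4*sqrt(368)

-sqrt(23)

5*sqrt(207) = 15*sqrt(23); 4*sqrt(368) = 16*sqrt(23)
Combine: (15 - 16)·sqrt(23) = -sqrt(23)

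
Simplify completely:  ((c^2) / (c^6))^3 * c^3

c^(-9)

Inside the bracket: (c^-4)
Raise to the power 3: (c^-12)
Multiply by c^3: add exponents.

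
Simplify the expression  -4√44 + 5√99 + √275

4√44 = 8*√11; 5√99 = 15*√11; √275 = 5*√11
Combine: (-8 + 15 + 5)·√11 = 12*√11

12*√11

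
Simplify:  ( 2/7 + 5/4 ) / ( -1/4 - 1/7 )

Numerator: 2/7 + 5/4 = 43/28
Denominator: -1/4 - 1/7 = -11/28
Divide: (43/28) · (-28/11) = -43/11

-43/11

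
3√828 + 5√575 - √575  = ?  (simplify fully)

38*√23

3√828 = 18*√23; 5√575 = 25*√23; √575 = 5*√23
Combine: (18 + 25 - 5)·√23 = 38*√23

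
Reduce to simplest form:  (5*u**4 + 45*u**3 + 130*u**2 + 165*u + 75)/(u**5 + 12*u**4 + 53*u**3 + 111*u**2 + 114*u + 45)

5/(u + 3)

Factor: 5*u**4 + 45*u**3 + 130*u**2 + 165*u + 75 = 5*(u + 5)*(u + 1)*(u**2 + 3*u + 3);  u**5 + 12*u**4 + 53*u**3 + 111*u**2 + 114*u + 45 = (u + 5)*(u**2 + 3*u + 3)*(u + 3)*(u + 1)
Cancel the common factors (u**2 + 3*u + 3), (u + 1), (u + 5).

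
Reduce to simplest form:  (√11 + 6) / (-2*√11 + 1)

Multiply numerator and denominator by 1 + 2*√11.
Denominator becomes -43; numerator becomes 28 + 13*√11.

(-13*√11 - 28)/43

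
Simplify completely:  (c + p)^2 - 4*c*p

Expand the square and combine the 4*c*p term.

(c - p)^2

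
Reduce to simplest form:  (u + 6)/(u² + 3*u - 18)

1/(u - 3)

Factor: u² + 3*u - 18 = (u + 6)·(u - 3)
Cancel the common factor (u + 6).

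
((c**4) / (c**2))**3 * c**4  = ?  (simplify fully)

Inside the bracket: c**2
Raise to the power 3: c**6
Multiply by c**4: add exponents.

c**10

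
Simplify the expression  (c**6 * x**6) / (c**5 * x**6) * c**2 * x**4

c**3*x**4

Quotient: c**1
Multiply by c**2 * x**4: add exponents.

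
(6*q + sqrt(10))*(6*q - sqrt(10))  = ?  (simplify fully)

Product of conjugates: (P+Q)(P-Q) = P**2 - Q**2.

36*q**2 - 10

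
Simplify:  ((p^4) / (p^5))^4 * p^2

p^(-2)

Inside the bracket: (p^-1)
Raise to the power 4: (p^-4)
Multiply by p^2: add exponents.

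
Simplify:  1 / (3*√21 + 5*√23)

Multiply numerator and denominator by -3*√21 + 5*√23.
Denominator becomes 386; numerator becomes -3*√21 + 5*√23.

(-3*√21 + 5*√23)/386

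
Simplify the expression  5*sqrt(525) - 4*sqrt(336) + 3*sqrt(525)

24*sqrt(21)

5*sqrt(525) = 25*sqrt(21); 4*sqrt(336) = 16*sqrt(21); 3*sqrt(525) = 15*sqrt(21)
Combine: (25 - 16 + 15)·sqrt(21) = 24*sqrt(21)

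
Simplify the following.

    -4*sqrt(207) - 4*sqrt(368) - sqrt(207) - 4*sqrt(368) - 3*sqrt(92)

4*sqrt(207) = 12*sqrt(23); 4*sqrt(368) = 16*sqrt(23); sqrt(207) = 3*sqrt(23); 4*sqrt(368) = 16*sqrt(23); 3*sqrt(92) = 6*sqrt(23)
Combine: (-12 - 16 - 3 - 16 - 6)·sqrt(23) = -53*sqrt(23)

-53*sqrt(23)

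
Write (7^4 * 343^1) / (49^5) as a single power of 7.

7^(-3)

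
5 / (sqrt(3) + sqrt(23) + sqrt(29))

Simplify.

Group as (sqrt(3) + sqrt(29)) + sqrt(23); multiply by (sqrt(3) + sqrt(29)) - sqrt(23), then rationalise the remaining surd.

(-10*sqrt(2001) - 15*sqrt(29) + 45*sqrt(23) + 245*sqrt(3))/267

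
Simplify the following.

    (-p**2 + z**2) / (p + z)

-p + z

-p**2 + z**2 factors as (-p + z)*(p + z).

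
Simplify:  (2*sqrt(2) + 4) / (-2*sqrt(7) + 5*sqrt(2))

(2*sqrt(14) + 10 + 4*sqrt(7) + 10*sqrt(2))/11

Multiply numerator and denominator by 2*sqrt(7) + 5*sqrt(2).
Denominator becomes 22; numerator becomes 4*sqrt(14) + 20 + 8*sqrt(7) + 20*sqrt(2).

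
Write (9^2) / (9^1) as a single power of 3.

3^2

9^2 = 3^4; 9^1 = 3^2
Combine exponents: 3^2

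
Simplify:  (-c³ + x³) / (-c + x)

c² + c*x + x²

Apply the difference-of-cubes factorisation and cancel (-c + x).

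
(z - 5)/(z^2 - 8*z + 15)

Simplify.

Factor: z^2 - 8*z + 15 = (z - 5)*(z - 3)
Cancel the common factor (z - 5).

1/(z - 3)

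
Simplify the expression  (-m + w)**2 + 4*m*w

(m + w)**2

Expand the square and combine the 4*m*w term.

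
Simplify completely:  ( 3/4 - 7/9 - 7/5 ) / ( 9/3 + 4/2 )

-257/900

Numerator: 3/4 - 7/9 - 7/5 = -257/180
Denominator: 9/3 + 4/2 = 5
Divide: (-257/180) · (1/5) = -257/900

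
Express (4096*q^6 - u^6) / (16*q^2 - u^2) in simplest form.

Difference of sixth powers: factor out (16*q^2 - u^2).

256*q^4 + 16*q^2*u^2 + u^4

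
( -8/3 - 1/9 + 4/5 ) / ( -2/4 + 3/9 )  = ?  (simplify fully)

178/15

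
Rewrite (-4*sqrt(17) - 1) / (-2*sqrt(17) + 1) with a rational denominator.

Multiply numerator and denominator by 1 + 2*sqrt(17).
Denominator becomes -67; numerator becomes -137 - 6*sqrt(17).

(6*sqrt(17) + 137)/67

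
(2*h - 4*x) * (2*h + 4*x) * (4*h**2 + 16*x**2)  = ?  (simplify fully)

16*h**4 - 256*x**4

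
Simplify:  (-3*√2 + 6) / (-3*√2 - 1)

(-21*√2 + 24)/17

Multiply numerator and denominator by -1 + 3*√2.
Denominator becomes -17; numerator becomes -24 + 21*√2.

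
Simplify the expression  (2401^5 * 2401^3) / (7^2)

7^30

2401^5 = 7^20; 2401^3 = 7^12; 7^2 = 7^2
Combine exponents: 7^30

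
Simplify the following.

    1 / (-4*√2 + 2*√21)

(2*√2 + √21)/26

Multiply numerator and denominator by 4*√2 + 2*√21.
Denominator becomes 52; numerator becomes 4*√2 + 2*√21.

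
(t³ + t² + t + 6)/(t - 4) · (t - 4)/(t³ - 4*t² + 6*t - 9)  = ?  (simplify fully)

(t + 2)/(t - 3)

Factor: t³ + t² + t + 6 = (t² - t + 3)·(t + 2);  t³ - 4*t² + 6*t - 9 = (t² - t + 3)·(t - 3)
Cancel the common factors (t² - t + 3), (t - 4).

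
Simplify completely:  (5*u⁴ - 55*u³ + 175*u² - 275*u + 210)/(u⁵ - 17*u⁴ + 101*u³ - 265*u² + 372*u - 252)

5/(u - 6)

Factor: 5*u⁴ - 55*u³ + 175*u² - 275*u + 210 = 5·(u - 2)·(u - 7)·(u² - 2*u + 3);  u⁵ - 17*u⁴ + 101*u³ - 265*u² + 372*u - 252 = (u - 2)·(u - 7)·(u² - 2*u + 3)·(u - 6)
Cancel the common factors (u² - 2*u + 3), (u - 7), (u - 2).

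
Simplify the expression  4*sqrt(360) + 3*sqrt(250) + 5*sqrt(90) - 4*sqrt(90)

42*sqrt(10)

4*sqrt(360) = 24*sqrt(10); 3*sqrt(250) = 15*sqrt(10); 5*sqrt(90) = 15*sqrt(10); 4*sqrt(90) = 12*sqrt(10)
Combine: (24 + 15 + 15 - 12)·sqrt(10) = 42*sqrt(10)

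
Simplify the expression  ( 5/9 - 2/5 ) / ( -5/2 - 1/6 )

-7/120

Numerator: 5/9 - 2/5 = 7/45
Denominator: -5/2 - 1/6 = -8/3
Divide: (7/45) · (-3/8) = -7/120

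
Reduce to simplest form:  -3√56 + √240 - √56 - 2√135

-8*√14 - 2*√15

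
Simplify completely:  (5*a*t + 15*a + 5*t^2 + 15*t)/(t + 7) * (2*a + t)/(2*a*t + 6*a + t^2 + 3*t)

(5*a + 5*t)/(t + 7)

Factor: 5*a*t + 15*a + 5*t^2 + 15*t = 5*(t + 3)*(a + t);  2*a*t + 6*a + t^2 + 3*t = (t + 3)*(2*a + t)
Cancel the common factors (t + 3), (2*a + t).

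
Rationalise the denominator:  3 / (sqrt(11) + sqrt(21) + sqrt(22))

(-33*sqrt(42) + 15*sqrt(22) + 18*sqrt(21) + 48*sqrt(11))/412

Group as (sqrt(11) + sqrt(22)) + sqrt(21); multiply by (sqrt(11) + sqrt(22)) - sqrt(21), then rationalise the remaining surd.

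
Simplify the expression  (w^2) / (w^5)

w^(-3)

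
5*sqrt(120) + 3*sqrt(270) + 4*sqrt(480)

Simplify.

35*sqrt(30)

5*sqrt(120) = 10*sqrt(30); 3*sqrt(270) = 9*sqrt(30); 4*sqrt(480) = 16*sqrt(30)
Combine: (10 + 9 + 16)·sqrt(30) = 35*sqrt(30)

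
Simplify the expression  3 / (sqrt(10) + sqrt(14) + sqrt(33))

Group as (sqrt(10) + sqrt(33)) + sqrt(14); multiply by (sqrt(10) + sqrt(33)) - sqrt(14), then rationalise the remaining surd.

(-12*sqrt(1155) - 27*sqrt(33) + 87*sqrt(14) + 111*sqrt(10))/479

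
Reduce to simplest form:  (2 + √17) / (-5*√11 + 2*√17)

Multiply numerator and denominator by 2*√17 + 5*√11.
Denominator becomes -207; numerator becomes 4*√17 + 10*√11 + 34 + 5*√187.

(-5*√187 - 34 - 10*√11 - 4*√17)/207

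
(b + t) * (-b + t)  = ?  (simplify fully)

-b^2 + t^2

Telescope via difference of squares: (t+b)(t-b) = -b^2 + t^2.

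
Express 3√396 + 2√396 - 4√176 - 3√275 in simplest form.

-√11

3√396 = 18*√11; 2√396 = 12*√11; 4√176 = 16*√11; 3√275 = 15*√11
Combine: (18 + 12 - 16 - 15)·√11 = -√11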